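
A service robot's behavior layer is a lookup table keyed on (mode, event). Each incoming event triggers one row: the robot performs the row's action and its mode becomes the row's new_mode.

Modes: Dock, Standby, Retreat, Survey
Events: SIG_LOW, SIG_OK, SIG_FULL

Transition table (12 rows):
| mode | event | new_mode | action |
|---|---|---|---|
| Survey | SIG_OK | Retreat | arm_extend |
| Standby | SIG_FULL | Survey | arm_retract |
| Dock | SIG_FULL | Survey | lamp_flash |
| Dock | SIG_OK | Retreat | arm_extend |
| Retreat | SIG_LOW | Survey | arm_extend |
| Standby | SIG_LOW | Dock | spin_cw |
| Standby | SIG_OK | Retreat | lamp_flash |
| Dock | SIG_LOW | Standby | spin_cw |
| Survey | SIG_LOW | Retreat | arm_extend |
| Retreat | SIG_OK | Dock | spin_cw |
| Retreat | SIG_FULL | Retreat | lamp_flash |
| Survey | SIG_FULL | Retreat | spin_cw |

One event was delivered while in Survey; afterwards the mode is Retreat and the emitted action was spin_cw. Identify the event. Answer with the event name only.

try SIG_LOW: (Survey, SIG_LOW) → (Retreat, arm_extend)
try SIG_OK: (Survey, SIG_OK) → (Retreat, arm_extend)
try SIG_FULL: (Survey, SIG_FULL) → (Retreat, spin_cw)  ← matches

SIG_FULL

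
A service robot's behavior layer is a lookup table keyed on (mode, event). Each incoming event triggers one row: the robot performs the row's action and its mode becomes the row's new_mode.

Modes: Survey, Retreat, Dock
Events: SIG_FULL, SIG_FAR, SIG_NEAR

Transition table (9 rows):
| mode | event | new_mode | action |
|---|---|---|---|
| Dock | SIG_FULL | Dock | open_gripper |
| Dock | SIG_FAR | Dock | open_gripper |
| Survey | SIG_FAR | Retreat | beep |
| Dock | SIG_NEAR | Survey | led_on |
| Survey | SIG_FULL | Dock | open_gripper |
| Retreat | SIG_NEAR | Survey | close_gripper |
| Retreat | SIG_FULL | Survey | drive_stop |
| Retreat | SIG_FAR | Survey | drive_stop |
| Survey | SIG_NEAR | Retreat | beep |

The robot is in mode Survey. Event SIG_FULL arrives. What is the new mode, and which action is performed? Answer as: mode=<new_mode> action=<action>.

mode=Dock action=open_gripper

current mode = Survey; filter table to that mode:
  (Survey, SIG_FAR) → (Retreat, beep)
  (Survey, SIG_FULL) → (Dock, open_gripper)  ← event matches
  (Survey, SIG_NEAR) → (Retreat, beep)
event = SIG_FULL selects (Dock, open_gripper)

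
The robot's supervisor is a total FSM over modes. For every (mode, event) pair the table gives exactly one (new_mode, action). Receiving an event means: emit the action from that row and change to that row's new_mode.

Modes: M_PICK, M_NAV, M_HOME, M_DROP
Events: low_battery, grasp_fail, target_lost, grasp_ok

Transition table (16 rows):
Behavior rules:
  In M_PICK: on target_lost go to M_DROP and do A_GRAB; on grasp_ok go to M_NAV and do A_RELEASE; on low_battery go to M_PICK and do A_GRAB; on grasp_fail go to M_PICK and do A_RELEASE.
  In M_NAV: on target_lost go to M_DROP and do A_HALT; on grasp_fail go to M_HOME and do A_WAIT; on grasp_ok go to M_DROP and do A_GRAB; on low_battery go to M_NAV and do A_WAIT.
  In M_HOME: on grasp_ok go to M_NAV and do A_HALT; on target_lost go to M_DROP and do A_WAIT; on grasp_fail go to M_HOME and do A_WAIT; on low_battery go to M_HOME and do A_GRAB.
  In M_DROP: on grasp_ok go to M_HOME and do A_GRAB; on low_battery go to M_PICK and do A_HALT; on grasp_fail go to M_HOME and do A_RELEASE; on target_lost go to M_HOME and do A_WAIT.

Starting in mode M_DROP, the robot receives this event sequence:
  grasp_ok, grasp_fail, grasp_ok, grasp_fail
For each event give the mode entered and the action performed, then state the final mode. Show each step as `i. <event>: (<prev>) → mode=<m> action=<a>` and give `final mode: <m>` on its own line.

final mode: M_HOME

1. grasp_ok: (M_DROP) → mode=M_HOME action=A_GRAB
2. grasp_fail: (M_HOME) → mode=M_HOME action=A_WAIT
3. grasp_ok: (M_HOME) → mode=M_NAV action=A_HALT
4. grasp_fail: (M_NAV) → mode=M_HOME action=A_WAIT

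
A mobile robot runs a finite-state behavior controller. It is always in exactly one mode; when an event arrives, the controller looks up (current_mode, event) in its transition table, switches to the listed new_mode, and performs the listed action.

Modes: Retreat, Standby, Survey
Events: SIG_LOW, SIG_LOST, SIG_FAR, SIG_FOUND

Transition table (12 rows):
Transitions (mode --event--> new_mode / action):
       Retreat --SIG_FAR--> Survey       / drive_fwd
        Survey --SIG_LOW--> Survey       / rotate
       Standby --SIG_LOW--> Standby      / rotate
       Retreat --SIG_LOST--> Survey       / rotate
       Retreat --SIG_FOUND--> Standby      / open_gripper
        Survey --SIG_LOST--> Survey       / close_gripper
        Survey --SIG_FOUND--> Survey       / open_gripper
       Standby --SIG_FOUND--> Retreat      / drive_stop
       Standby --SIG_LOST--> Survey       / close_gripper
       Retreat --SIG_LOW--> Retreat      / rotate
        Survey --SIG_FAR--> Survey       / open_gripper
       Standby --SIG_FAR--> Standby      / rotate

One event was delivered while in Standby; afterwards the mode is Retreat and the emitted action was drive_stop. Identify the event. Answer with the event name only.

SIG_FOUND

try SIG_LOW: (Standby, SIG_LOW) → (Standby, rotate)
try SIG_LOST: (Standby, SIG_LOST) → (Survey, close_gripper)
try SIG_FAR: (Standby, SIG_FAR) → (Standby, rotate)
try SIG_FOUND: (Standby, SIG_FOUND) → (Retreat, drive_stop)  ← matches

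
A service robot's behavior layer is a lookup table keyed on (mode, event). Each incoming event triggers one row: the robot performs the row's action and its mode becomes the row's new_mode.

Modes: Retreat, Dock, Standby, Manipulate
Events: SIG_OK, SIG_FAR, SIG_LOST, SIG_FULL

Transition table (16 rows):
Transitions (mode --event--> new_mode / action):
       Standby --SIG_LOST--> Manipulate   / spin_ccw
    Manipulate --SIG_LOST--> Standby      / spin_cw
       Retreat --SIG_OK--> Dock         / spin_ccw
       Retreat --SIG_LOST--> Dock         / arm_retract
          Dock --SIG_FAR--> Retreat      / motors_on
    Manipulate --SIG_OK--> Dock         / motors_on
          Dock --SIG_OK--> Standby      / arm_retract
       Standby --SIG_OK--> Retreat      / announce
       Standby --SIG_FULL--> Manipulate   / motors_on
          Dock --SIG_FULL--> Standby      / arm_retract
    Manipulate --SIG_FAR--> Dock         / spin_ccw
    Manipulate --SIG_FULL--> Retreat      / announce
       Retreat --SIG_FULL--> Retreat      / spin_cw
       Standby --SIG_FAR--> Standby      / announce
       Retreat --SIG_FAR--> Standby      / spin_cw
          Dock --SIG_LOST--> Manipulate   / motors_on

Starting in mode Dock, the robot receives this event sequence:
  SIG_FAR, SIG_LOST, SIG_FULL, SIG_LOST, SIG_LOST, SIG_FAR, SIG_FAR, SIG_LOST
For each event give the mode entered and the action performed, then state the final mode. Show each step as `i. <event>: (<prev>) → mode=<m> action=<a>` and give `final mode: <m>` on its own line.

final mode: Manipulate

1. SIG_FAR: (Dock) → mode=Retreat action=motors_on
2. SIG_LOST: (Retreat) → mode=Dock action=arm_retract
3. SIG_FULL: (Dock) → mode=Standby action=arm_retract
4. SIG_LOST: (Standby) → mode=Manipulate action=spin_ccw
5. SIG_LOST: (Manipulate) → mode=Standby action=spin_cw
6. SIG_FAR: (Standby) → mode=Standby action=announce
7. SIG_FAR: (Standby) → mode=Standby action=announce
8. SIG_LOST: (Standby) → mode=Manipulate action=spin_ccw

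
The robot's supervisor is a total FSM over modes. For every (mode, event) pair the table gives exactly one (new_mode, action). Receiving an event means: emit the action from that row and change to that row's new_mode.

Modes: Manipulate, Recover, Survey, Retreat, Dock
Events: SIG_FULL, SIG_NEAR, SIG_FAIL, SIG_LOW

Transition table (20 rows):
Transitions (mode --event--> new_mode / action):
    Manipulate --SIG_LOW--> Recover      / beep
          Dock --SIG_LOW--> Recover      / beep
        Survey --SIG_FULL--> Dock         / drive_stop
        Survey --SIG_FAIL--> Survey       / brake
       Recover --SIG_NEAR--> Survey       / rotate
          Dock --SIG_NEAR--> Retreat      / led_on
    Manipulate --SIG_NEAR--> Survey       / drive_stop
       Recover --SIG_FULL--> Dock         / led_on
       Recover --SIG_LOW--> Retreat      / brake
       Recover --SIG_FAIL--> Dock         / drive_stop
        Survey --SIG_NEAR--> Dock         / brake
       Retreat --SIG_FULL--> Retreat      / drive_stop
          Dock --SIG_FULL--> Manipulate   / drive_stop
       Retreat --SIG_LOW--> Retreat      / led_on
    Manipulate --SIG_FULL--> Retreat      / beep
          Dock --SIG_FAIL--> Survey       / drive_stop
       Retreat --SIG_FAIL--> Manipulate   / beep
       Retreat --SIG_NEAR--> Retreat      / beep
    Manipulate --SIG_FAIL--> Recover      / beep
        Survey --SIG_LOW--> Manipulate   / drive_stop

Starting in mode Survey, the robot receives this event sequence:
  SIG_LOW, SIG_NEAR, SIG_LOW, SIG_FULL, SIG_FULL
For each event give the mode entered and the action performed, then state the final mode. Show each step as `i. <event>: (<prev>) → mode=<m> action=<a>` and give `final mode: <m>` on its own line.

final mode: Retreat

1. SIG_LOW: (Survey) → mode=Manipulate action=drive_stop
2. SIG_NEAR: (Manipulate) → mode=Survey action=drive_stop
3. SIG_LOW: (Survey) → mode=Manipulate action=drive_stop
4. SIG_FULL: (Manipulate) → mode=Retreat action=beep
5. SIG_FULL: (Retreat) → mode=Retreat action=drive_stop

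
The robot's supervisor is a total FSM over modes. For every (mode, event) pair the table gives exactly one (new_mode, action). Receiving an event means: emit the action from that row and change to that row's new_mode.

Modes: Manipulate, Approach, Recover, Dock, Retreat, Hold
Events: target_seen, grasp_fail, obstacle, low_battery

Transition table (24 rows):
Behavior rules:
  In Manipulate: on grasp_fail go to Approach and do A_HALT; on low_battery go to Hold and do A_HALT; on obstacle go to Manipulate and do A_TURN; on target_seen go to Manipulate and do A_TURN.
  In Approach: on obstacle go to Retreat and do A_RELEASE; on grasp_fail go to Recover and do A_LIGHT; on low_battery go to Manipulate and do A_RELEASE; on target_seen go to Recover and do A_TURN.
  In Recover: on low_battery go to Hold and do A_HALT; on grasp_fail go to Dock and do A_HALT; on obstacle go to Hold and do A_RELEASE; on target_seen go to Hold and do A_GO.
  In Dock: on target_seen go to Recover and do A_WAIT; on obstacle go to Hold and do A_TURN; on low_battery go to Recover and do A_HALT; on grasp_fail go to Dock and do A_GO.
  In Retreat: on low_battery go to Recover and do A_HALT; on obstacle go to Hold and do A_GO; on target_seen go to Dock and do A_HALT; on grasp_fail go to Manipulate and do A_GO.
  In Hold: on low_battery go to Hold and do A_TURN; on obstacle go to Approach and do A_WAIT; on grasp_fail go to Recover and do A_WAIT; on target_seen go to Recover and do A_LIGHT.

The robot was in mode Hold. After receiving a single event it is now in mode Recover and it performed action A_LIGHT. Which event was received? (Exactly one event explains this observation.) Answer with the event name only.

try target_seen: (Hold, target_seen) → (Recover, A_LIGHT)  ← matches
try grasp_fail: (Hold, grasp_fail) → (Recover, A_WAIT)
try obstacle: (Hold, obstacle) → (Approach, A_WAIT)
try low_battery: (Hold, low_battery) → (Hold, A_TURN)

target_seen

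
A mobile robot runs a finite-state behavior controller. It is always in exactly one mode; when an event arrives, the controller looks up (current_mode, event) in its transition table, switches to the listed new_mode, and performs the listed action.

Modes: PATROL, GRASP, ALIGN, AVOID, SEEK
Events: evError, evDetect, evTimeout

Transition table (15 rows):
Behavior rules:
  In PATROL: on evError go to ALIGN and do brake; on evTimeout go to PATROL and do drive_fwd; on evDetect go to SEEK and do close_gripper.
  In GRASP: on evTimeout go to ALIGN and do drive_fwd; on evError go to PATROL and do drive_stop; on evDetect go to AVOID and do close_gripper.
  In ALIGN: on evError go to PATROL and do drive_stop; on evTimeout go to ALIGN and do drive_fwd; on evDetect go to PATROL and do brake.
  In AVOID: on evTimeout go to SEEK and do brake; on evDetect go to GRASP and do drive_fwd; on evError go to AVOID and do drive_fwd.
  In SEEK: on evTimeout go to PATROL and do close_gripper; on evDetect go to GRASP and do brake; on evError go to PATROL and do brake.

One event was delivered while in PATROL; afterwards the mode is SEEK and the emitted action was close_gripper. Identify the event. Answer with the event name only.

try evError: (PATROL, evError) → (ALIGN, brake)
try evDetect: (PATROL, evDetect) → (SEEK, close_gripper)  ← matches
try evTimeout: (PATROL, evTimeout) → (PATROL, drive_fwd)

evDetect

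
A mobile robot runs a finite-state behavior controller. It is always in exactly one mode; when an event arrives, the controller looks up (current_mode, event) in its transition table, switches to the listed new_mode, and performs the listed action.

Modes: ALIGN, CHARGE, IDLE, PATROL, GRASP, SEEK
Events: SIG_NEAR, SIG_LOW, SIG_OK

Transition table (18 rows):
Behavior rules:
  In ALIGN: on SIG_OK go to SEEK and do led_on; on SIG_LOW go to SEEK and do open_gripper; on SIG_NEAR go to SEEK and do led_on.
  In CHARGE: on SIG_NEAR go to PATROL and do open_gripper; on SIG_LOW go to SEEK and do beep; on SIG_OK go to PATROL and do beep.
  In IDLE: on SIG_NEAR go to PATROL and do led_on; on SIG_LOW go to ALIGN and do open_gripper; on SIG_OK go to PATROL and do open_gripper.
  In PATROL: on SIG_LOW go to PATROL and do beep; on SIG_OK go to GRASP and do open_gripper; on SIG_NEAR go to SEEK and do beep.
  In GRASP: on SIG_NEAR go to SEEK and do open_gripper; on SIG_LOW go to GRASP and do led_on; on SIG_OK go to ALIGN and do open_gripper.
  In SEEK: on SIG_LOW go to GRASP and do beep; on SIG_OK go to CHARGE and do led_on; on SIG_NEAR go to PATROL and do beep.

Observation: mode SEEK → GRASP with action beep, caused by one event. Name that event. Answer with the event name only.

try SIG_NEAR: (SEEK, SIG_NEAR) → (PATROL, beep)
try SIG_LOW: (SEEK, SIG_LOW) → (GRASP, beep)  ← matches
try SIG_OK: (SEEK, SIG_OK) → (CHARGE, led_on)

SIG_LOW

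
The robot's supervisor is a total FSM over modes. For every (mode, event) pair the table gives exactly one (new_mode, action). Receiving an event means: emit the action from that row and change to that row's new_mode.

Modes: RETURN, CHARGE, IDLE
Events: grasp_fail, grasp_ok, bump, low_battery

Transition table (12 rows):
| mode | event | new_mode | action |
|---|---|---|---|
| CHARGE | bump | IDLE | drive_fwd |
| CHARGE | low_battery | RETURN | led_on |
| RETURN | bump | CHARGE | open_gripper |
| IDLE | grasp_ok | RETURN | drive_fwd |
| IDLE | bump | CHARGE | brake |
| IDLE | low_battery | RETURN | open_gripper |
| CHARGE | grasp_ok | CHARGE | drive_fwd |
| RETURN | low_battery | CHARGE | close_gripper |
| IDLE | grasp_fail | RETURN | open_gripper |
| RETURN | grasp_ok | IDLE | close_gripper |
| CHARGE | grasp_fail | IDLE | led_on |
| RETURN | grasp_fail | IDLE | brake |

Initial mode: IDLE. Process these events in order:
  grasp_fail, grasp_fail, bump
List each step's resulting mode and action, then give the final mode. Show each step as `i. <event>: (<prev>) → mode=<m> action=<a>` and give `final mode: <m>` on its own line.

1. grasp_fail: (IDLE) → mode=RETURN action=open_gripper
2. grasp_fail: (RETURN) → mode=IDLE action=brake
3. bump: (IDLE) → mode=CHARGE action=brake

final mode: CHARGE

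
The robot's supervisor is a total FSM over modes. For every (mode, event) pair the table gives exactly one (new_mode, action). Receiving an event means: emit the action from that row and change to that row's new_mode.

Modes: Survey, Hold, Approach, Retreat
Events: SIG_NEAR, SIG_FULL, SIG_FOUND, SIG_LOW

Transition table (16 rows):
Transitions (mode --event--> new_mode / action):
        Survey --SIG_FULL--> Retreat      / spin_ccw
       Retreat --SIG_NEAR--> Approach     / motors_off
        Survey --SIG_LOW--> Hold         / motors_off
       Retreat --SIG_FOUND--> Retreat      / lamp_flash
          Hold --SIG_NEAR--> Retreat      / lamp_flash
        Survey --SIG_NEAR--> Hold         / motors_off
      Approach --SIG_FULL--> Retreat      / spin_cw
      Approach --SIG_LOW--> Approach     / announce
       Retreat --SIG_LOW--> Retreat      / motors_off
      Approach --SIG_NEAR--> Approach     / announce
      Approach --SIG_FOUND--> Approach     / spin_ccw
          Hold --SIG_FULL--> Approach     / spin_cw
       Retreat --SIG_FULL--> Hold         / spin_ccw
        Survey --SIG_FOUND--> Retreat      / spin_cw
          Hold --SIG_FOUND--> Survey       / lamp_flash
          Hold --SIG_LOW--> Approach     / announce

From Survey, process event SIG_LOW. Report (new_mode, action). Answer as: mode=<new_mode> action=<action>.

current mode = Survey; filter table to that mode:
  (Survey, SIG_FULL) → (Retreat, spin_ccw)
  (Survey, SIG_LOW) → (Hold, motors_off)  ← event matches
  (Survey, SIG_NEAR) → (Hold, motors_off)
  (Survey, SIG_FOUND) → (Retreat, spin_cw)
event = SIG_LOW selects (Hold, motors_off)

mode=Hold action=motors_off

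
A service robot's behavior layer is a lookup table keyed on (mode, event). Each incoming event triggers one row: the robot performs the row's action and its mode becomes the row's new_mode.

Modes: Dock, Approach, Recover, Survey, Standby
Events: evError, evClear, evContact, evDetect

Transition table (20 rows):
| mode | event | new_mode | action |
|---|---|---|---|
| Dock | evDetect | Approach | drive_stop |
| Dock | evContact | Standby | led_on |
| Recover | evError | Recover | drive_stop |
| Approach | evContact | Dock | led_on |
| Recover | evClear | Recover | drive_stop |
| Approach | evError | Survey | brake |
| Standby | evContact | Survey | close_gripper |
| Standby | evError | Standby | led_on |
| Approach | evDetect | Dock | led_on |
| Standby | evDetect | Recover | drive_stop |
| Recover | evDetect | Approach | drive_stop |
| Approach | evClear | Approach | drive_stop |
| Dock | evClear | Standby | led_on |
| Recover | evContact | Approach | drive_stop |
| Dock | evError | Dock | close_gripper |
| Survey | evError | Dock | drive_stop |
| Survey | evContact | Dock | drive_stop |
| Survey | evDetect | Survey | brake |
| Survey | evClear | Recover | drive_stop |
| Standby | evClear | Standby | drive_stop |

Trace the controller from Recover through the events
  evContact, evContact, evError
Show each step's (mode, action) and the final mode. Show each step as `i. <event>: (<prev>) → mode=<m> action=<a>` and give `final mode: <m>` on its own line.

1. evContact: (Recover) → mode=Approach action=drive_stop
2. evContact: (Approach) → mode=Dock action=led_on
3. evError: (Dock) → mode=Dock action=close_gripper

final mode: Dock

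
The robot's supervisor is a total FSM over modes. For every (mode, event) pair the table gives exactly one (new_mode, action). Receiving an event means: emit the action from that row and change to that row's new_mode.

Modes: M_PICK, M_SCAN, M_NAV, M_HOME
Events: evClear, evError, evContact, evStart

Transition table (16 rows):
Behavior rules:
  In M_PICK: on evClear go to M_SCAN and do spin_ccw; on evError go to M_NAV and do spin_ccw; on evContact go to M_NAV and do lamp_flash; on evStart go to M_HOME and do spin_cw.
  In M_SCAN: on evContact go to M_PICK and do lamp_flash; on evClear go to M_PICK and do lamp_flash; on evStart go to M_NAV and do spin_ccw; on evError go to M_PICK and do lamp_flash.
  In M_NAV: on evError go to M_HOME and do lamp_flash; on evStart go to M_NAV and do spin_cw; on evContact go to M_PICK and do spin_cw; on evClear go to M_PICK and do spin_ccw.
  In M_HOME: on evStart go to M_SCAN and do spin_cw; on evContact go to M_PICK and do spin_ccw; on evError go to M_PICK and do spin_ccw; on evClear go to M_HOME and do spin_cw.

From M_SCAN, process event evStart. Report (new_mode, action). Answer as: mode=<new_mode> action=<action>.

mode=M_NAV action=spin_ccw

current mode = M_SCAN; filter table to that mode:
  (M_SCAN, evContact) → (M_PICK, lamp_flash)
  (M_SCAN, evClear) → (M_PICK, lamp_flash)
  (M_SCAN, evStart) → (M_NAV, spin_ccw)  ← event matches
  (M_SCAN, evError) → (M_PICK, lamp_flash)
event = evStart selects (M_NAV, spin_ccw)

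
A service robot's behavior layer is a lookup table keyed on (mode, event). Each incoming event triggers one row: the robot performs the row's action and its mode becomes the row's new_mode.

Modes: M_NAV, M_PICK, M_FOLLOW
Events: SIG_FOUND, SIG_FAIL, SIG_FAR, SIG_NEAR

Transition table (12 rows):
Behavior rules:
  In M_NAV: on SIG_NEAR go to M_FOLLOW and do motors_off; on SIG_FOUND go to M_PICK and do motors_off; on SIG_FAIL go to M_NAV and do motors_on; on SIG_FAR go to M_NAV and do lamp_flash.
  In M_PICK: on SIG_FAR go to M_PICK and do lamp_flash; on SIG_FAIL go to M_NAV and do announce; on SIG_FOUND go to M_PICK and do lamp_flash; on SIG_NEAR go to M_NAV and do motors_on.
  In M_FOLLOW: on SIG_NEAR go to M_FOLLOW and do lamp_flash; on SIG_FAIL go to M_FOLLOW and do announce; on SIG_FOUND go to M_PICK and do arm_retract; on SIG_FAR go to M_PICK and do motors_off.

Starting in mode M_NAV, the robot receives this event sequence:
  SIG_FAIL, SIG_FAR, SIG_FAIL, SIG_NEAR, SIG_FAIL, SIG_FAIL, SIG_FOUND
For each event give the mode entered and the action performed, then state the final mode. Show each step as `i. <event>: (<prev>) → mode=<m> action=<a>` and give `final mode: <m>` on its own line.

1. SIG_FAIL: (M_NAV) → mode=M_NAV action=motors_on
2. SIG_FAR: (M_NAV) → mode=M_NAV action=lamp_flash
3. SIG_FAIL: (M_NAV) → mode=M_NAV action=motors_on
4. SIG_NEAR: (M_NAV) → mode=M_FOLLOW action=motors_off
5. SIG_FAIL: (M_FOLLOW) → mode=M_FOLLOW action=announce
6. SIG_FAIL: (M_FOLLOW) → mode=M_FOLLOW action=announce
7. SIG_FOUND: (M_FOLLOW) → mode=M_PICK action=arm_retract

final mode: M_PICK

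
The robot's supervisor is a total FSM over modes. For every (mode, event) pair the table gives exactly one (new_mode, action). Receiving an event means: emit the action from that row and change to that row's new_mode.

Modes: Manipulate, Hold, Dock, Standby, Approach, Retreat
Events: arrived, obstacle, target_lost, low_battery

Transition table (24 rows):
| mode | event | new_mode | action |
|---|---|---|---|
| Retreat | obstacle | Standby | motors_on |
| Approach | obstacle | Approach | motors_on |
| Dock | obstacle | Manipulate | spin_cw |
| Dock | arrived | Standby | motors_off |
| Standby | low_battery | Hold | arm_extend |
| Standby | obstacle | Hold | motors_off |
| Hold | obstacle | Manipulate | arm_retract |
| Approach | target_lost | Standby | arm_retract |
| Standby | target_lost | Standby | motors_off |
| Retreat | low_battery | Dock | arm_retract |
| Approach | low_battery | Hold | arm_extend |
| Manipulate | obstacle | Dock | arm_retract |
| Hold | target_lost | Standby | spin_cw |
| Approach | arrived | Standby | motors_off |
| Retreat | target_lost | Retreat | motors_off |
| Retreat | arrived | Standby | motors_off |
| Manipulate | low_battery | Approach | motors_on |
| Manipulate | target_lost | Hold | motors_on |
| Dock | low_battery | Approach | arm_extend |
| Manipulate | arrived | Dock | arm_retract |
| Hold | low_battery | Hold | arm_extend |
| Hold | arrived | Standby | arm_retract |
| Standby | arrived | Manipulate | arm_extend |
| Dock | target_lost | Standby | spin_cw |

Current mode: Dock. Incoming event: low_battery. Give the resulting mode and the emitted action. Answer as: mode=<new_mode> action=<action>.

current mode = Dock; filter table to that mode:
  (Dock, obstacle) → (Manipulate, spin_cw)
  (Dock, arrived) → (Standby, motors_off)
  (Dock, low_battery) → (Approach, arm_extend)  ← event matches
  (Dock, target_lost) → (Standby, spin_cw)
event = low_battery selects (Approach, arm_extend)

mode=Approach action=arm_extend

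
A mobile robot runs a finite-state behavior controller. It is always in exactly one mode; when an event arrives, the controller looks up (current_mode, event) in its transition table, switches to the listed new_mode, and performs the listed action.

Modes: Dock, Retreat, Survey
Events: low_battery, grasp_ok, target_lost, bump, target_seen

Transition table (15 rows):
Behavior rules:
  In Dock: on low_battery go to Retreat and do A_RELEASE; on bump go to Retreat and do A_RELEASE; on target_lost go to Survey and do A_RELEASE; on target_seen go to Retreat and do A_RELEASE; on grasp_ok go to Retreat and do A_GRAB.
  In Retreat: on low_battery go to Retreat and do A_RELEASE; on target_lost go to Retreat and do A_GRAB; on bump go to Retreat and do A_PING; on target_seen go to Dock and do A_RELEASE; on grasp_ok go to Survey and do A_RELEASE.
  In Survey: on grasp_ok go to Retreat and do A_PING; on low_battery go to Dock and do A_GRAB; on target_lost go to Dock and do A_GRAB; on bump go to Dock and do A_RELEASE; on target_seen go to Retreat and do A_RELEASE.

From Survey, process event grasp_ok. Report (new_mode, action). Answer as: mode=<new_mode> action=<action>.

mode=Retreat action=A_PING

current mode = Survey; filter table to that mode:
  (Survey, grasp_ok) → (Retreat, A_PING)  ← event matches
  (Survey, low_battery) → (Dock, A_GRAB)
  (Survey, target_lost) → (Dock, A_GRAB)
  (Survey, bump) → (Dock, A_RELEASE)
  (Survey, target_seen) → (Retreat, A_RELEASE)
event = grasp_ok selects (Retreat, A_PING)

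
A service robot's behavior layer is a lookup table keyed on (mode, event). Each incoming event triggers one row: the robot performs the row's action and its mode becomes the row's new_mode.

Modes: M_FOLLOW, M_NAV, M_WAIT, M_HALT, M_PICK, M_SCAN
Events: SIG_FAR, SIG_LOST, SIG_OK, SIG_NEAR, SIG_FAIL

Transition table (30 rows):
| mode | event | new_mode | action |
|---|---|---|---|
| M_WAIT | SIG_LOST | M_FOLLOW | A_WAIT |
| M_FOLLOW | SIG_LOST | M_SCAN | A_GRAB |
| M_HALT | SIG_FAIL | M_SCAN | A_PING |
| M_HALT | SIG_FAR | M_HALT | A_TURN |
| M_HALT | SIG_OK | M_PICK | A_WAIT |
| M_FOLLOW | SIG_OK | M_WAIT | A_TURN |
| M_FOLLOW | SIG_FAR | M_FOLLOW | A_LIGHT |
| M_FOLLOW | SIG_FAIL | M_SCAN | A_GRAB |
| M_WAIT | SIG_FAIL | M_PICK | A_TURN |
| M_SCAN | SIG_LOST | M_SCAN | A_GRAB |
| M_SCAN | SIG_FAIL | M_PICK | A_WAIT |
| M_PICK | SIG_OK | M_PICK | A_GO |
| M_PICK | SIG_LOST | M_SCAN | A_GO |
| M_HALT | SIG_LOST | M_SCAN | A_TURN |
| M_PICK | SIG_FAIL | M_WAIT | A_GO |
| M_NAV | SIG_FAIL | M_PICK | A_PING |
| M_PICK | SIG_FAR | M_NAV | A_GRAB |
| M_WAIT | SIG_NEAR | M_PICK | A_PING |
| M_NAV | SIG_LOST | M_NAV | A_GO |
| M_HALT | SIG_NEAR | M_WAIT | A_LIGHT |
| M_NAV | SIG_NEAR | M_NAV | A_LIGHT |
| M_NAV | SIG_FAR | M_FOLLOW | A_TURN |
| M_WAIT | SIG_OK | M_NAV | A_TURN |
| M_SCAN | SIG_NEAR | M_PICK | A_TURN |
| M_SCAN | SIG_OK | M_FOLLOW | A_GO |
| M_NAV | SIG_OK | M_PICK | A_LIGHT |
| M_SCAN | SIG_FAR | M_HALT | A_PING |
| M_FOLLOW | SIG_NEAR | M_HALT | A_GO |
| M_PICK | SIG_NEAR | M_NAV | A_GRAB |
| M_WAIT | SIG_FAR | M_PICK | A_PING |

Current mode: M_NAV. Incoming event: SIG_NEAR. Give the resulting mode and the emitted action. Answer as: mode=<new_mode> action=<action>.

mode=M_NAV action=A_LIGHT

current mode = M_NAV; filter table to that mode:
  (M_NAV, SIG_FAIL) → (M_PICK, A_PING)
  (M_NAV, SIG_LOST) → (M_NAV, A_GO)
  (M_NAV, SIG_NEAR) → (M_NAV, A_LIGHT)  ← event matches
  (M_NAV, SIG_FAR) → (M_FOLLOW, A_TURN)
  (M_NAV, SIG_OK) → (M_PICK, A_LIGHT)
event = SIG_NEAR selects (M_NAV, A_LIGHT)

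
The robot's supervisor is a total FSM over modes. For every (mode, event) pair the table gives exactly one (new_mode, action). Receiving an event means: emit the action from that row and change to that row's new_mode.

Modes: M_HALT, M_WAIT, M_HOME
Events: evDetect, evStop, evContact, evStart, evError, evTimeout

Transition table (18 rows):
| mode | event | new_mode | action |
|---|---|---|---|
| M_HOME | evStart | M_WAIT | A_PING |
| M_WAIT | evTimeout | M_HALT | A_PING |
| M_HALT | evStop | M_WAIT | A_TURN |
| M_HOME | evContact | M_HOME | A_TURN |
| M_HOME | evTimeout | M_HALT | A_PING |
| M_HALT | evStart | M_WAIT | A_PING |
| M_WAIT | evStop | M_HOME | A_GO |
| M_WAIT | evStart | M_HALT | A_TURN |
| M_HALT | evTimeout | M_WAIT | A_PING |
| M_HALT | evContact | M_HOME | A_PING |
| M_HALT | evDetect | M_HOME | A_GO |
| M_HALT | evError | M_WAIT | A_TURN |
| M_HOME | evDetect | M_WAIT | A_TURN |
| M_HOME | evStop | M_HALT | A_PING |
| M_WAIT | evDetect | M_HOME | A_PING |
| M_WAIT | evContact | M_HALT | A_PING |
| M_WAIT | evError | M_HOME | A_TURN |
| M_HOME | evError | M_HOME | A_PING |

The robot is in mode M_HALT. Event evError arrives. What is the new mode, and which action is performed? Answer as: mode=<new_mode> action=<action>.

mode=M_WAIT action=A_TURN

current mode = M_HALT; filter table to that mode:
  (M_HALT, evStop) → (M_WAIT, A_TURN)
  (M_HALT, evStart) → (M_WAIT, A_PING)
  (M_HALT, evTimeout) → (M_WAIT, A_PING)
  (M_HALT, evContact) → (M_HOME, A_PING)
  (M_HALT, evDetect) → (M_HOME, A_GO)
  (M_HALT, evError) → (M_WAIT, A_TURN)  ← event matches
event = evError selects (M_WAIT, A_TURN)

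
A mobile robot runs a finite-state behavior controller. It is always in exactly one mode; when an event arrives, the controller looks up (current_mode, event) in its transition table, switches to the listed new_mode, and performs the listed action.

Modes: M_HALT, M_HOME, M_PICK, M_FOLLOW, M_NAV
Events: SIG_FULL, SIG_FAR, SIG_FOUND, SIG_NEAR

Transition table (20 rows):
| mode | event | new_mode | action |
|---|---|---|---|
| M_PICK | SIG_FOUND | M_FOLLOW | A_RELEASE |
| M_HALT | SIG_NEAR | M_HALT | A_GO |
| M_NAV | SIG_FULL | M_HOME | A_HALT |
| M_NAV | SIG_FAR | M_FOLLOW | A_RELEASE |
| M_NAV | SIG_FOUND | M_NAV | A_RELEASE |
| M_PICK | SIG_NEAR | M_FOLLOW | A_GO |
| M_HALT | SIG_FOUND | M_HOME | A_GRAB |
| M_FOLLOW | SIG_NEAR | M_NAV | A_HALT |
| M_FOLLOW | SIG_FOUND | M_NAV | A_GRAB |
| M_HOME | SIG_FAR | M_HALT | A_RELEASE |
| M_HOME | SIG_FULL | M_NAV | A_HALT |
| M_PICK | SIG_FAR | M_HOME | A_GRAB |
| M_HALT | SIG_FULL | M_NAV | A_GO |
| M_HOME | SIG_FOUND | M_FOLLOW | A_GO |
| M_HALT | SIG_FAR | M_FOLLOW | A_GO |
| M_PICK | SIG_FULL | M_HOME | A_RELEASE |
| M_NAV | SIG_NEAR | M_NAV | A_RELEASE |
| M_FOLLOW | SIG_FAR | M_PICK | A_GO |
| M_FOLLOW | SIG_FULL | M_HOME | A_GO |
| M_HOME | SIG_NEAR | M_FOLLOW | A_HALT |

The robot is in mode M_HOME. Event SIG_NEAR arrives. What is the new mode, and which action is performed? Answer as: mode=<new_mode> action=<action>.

current mode = M_HOME; filter table to that mode:
  (M_HOME, SIG_FAR) → (M_HALT, A_RELEASE)
  (M_HOME, SIG_FULL) → (M_NAV, A_HALT)
  (M_HOME, SIG_FOUND) → (M_FOLLOW, A_GO)
  (M_HOME, SIG_NEAR) → (M_FOLLOW, A_HALT)  ← event matches
event = SIG_NEAR selects (M_FOLLOW, A_HALT)

mode=M_FOLLOW action=A_HALT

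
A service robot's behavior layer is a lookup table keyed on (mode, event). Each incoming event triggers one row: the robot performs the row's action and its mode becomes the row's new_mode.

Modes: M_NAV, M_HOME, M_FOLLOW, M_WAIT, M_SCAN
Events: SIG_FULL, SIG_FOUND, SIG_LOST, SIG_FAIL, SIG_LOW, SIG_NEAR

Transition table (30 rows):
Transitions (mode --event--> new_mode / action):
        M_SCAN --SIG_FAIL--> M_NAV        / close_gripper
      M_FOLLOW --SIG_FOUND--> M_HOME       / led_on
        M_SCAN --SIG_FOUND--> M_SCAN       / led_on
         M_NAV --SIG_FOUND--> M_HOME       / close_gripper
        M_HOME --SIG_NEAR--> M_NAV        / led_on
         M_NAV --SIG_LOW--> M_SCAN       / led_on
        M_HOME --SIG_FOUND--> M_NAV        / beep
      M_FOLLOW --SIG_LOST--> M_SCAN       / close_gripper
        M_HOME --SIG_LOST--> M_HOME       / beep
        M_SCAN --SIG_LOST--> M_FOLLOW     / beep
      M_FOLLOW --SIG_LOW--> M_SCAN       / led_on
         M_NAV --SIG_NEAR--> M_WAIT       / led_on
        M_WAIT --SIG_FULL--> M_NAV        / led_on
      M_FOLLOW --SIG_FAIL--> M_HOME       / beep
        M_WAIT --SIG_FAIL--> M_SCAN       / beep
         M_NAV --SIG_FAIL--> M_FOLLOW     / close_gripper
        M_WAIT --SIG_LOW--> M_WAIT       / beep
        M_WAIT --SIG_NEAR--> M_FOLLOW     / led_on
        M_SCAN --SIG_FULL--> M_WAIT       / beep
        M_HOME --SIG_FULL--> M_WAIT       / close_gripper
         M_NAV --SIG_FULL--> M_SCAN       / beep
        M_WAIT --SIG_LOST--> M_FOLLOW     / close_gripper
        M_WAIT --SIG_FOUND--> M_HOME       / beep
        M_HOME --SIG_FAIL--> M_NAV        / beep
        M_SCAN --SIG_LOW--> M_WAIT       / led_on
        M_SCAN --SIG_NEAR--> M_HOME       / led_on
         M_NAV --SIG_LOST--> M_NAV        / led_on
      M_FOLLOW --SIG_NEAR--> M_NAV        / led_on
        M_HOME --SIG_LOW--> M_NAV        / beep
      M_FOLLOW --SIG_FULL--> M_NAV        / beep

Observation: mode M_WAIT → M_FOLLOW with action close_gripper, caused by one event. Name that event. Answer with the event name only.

SIG_LOST

try SIG_FULL: (M_WAIT, SIG_FULL) → (M_NAV, led_on)
try SIG_FOUND: (M_WAIT, SIG_FOUND) → (M_HOME, beep)
try SIG_LOST: (M_WAIT, SIG_LOST) → (M_FOLLOW, close_gripper)  ← matches
try SIG_FAIL: (M_WAIT, SIG_FAIL) → (M_SCAN, beep)
try SIG_LOW: (M_WAIT, SIG_LOW) → (M_WAIT, beep)
try SIG_NEAR: (M_WAIT, SIG_NEAR) → (M_FOLLOW, led_on)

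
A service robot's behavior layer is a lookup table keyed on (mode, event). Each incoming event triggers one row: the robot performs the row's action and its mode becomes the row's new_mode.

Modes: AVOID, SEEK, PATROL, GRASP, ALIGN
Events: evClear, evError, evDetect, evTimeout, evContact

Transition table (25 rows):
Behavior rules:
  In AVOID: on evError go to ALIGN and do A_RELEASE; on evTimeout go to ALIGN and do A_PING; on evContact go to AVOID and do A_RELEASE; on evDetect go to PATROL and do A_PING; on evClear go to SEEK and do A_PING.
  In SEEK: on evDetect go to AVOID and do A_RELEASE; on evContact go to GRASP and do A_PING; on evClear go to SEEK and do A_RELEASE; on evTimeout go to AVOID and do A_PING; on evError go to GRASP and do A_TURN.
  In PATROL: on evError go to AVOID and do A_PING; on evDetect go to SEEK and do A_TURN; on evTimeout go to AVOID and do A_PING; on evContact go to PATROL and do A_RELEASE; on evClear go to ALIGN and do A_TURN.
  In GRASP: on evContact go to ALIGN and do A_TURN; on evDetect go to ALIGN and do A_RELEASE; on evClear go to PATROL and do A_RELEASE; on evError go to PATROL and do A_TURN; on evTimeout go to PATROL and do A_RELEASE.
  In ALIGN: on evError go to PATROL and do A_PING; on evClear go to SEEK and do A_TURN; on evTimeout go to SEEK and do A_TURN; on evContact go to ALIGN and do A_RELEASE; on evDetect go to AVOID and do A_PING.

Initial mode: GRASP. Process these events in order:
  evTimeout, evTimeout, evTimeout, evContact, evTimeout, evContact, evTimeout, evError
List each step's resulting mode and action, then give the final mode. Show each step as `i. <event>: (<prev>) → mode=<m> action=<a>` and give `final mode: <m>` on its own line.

final mode: AVOID

1. evTimeout: (GRASP) → mode=PATROL action=A_RELEASE
2. evTimeout: (PATROL) → mode=AVOID action=A_PING
3. evTimeout: (AVOID) → mode=ALIGN action=A_PING
4. evContact: (ALIGN) → mode=ALIGN action=A_RELEASE
5. evTimeout: (ALIGN) → mode=SEEK action=A_TURN
6. evContact: (SEEK) → mode=GRASP action=A_PING
7. evTimeout: (GRASP) → mode=PATROL action=A_RELEASE
8. evError: (PATROL) → mode=AVOID action=A_PING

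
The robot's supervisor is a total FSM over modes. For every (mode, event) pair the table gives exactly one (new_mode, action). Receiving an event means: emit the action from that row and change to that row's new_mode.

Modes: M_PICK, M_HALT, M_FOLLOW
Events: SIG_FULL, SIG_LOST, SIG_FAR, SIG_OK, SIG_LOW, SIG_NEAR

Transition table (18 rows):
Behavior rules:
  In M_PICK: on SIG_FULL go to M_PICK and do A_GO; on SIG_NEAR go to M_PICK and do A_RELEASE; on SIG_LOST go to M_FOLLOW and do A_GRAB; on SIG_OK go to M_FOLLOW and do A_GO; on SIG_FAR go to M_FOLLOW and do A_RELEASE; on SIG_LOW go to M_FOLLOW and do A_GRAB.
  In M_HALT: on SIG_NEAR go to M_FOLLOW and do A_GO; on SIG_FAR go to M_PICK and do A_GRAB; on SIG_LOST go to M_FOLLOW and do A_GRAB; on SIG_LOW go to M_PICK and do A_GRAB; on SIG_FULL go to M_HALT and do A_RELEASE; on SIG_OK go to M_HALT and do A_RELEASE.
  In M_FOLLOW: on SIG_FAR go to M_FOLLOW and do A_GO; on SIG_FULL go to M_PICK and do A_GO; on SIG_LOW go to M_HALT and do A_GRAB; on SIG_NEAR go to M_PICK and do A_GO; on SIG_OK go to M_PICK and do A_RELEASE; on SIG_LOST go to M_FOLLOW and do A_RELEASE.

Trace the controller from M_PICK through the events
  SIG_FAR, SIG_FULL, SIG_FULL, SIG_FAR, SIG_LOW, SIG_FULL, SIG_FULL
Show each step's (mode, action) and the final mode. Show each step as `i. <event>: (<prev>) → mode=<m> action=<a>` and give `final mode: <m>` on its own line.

1. SIG_FAR: (M_PICK) → mode=M_FOLLOW action=A_RELEASE
2. SIG_FULL: (M_FOLLOW) → mode=M_PICK action=A_GO
3. SIG_FULL: (M_PICK) → mode=M_PICK action=A_GO
4. SIG_FAR: (M_PICK) → mode=M_FOLLOW action=A_RELEASE
5. SIG_LOW: (M_FOLLOW) → mode=M_HALT action=A_GRAB
6. SIG_FULL: (M_HALT) → mode=M_HALT action=A_RELEASE
7. SIG_FULL: (M_HALT) → mode=M_HALT action=A_RELEASE

final mode: M_HALT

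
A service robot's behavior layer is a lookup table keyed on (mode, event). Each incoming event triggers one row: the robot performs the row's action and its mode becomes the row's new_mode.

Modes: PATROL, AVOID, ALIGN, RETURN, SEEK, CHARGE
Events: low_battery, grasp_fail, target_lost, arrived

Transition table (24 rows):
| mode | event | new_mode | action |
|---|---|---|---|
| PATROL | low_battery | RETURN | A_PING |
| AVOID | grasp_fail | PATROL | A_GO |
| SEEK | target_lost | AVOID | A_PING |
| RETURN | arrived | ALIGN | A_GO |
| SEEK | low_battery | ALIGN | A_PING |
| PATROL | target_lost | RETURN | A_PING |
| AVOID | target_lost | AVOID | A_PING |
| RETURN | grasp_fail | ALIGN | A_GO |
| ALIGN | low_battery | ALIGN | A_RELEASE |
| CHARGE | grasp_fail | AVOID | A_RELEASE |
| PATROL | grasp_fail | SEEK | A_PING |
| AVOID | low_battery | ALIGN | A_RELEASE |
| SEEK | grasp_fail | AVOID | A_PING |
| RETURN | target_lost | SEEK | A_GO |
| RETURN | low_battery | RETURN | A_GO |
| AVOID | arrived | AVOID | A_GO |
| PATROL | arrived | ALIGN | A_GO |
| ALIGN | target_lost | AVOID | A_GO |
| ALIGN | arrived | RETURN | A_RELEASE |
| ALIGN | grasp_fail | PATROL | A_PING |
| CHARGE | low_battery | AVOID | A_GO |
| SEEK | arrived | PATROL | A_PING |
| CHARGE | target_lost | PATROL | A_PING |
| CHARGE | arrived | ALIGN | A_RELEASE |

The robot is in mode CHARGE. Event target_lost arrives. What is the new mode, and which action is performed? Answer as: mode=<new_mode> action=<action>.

current mode = CHARGE; filter table to that mode:
  (CHARGE, grasp_fail) → (AVOID, A_RELEASE)
  (CHARGE, low_battery) → (AVOID, A_GO)
  (CHARGE, target_lost) → (PATROL, A_PING)  ← event matches
  (CHARGE, arrived) → (ALIGN, A_RELEASE)
event = target_lost selects (PATROL, A_PING)

mode=PATROL action=A_PING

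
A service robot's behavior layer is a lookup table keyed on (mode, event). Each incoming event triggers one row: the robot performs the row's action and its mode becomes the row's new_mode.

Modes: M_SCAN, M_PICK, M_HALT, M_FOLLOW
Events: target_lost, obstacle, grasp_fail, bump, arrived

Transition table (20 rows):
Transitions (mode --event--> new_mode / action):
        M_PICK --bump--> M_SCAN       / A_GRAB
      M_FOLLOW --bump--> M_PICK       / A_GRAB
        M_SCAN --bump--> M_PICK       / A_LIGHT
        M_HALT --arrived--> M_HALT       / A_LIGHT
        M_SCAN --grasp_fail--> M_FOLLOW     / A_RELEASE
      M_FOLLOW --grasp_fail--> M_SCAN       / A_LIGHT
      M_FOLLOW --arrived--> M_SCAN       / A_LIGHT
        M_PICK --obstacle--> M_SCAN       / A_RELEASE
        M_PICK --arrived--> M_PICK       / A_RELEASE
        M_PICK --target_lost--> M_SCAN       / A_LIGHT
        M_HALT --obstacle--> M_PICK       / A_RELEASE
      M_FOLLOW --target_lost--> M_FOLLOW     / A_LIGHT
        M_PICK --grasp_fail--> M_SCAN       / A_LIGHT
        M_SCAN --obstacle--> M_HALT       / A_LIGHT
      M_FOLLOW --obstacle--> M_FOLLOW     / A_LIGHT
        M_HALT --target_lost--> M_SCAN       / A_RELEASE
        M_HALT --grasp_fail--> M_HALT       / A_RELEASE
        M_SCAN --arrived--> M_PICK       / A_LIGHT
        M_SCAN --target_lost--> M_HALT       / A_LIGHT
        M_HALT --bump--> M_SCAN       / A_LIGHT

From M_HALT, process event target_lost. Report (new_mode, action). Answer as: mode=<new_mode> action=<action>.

mode=M_SCAN action=A_RELEASE

current mode = M_HALT; filter table to that mode:
  (M_HALT, arrived) → (M_HALT, A_LIGHT)
  (M_HALT, obstacle) → (M_PICK, A_RELEASE)
  (M_HALT, target_lost) → (M_SCAN, A_RELEASE)  ← event matches
  (M_HALT, grasp_fail) → (M_HALT, A_RELEASE)
  (M_HALT, bump) → (M_SCAN, A_LIGHT)
event = target_lost selects (M_SCAN, A_RELEASE)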